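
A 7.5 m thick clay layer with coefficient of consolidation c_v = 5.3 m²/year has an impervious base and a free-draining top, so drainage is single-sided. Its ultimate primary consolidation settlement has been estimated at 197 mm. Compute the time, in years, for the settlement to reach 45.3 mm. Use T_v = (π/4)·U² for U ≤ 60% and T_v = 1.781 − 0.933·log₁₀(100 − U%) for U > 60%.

t ≈ 0.441 years

Drainage path length: H_d = H = 7.5 m (single drainage).
U = S(t)/S_ult = 45.3/197 = 0.2299.
U ≤ 60%: T_v = (π/4)·U² = (π/4)×0.22995² = 0.041529.
t = T_v·H_d²/c_v = 0.041529×7.5²/5.3 = 0.4408 years.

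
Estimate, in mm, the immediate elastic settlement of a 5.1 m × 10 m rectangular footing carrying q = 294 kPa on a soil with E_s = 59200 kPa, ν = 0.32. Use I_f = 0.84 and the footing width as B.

S_e ≈ 19.1 mm

Immediate (elastic) settlement: S_e = q·B·(1−ν²)/E_s · I_f.
S_e = 294 × 5.1 × (1 − 0.32²) / 59200 × 0.84
    = 294 × 5.1 × 0.8976 / 59200 × 0.84
    = 0.0191 m = 19.1 mm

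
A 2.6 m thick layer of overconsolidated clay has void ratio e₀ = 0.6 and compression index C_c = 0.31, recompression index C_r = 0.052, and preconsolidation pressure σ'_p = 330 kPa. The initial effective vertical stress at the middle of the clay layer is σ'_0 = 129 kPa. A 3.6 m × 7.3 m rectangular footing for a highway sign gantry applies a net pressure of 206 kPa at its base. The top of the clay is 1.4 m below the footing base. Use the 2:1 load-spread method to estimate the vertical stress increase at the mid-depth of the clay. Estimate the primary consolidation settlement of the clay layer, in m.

Mid-depth of clay below the footing base: z = 1.4 + 2.6/2 = 2.7 m.
Stress increase at mid-clay by the 2:1 spreading method:
Δσ = qBL/((B+z)(L+z)) = 206×3.6×7.3/((3.6+2.7)(7.3+2.7)) = 85.931 kPa
Final effective stress: σ'_f = 129 + 85.931 = 214.93 kPa.
σ'_f = 214.93 ≤ σ'_p = 330 kPa, so the clay remains overconsolidated and only the recompression index applies:
S_c = C_r·H/(1+e₀)·log₁₀(σ'_f/σ'_0) = 0.052×2.6/1.6×log₁₀(214.93/129)
    = 0.0845 × 0.22171 = 0.01873 m

S_c ≈ 0.0187 m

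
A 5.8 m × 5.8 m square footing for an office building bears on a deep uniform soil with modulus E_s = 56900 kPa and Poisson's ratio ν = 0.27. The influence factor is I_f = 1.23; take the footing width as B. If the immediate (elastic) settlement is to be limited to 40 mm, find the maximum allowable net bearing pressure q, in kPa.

q ≈ 344 kPa

S_e = q·B·(1−ν²)/E_s · I_f  ⇒  q = S_e·E_s / (B·(1−ν²)·I_f).
q = 0.04 × 56900 / (5.8 × 0.9271 × 1.23) = 344.1 kPa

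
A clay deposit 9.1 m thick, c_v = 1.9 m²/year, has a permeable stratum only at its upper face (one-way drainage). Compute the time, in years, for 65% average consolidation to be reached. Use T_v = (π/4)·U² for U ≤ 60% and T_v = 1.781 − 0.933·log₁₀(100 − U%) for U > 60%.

t ≈ 14.8 years

Drainage path length: H_d = H = 9.1 m (single drainage).
U > 60%: T_v = 1.781 − 0.933·log₁₀(100 − 65) = 0.34038.
t = T_v·H_d²/c_v = 0.34038×9.1²/1.9 = 14.84 years.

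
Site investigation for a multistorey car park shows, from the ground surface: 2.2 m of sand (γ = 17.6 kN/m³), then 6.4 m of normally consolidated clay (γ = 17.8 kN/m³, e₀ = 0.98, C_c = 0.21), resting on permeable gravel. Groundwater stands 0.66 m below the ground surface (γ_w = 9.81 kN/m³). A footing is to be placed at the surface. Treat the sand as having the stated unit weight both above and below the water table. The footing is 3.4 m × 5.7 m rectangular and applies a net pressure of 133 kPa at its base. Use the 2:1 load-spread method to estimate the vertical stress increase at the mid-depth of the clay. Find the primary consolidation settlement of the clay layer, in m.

Mid-depth of clay below the ground surface: z = 2.2 + 6.4/2 = 5.4 m.
Total vertical stress at mid-clay: σ_v = 17.6×2.2 + 17.8×3.2 = 95.68 kPa.
Pore pressure: u = 9.81×(5.4 − 0.66) = 46.499 kPa.
Initial effective stress: σ'_0 = σ_v − u = 95.68 − 46.499 = 49.181 kPa.
Stress increase at mid-clay by the 2:1 spreading method:
Δσ = qBL/((B+z)(L+z)) = 133×3.4×5.7/((3.4+5.4)(5.7+5.4)) = 26.388 kPa
Final effective stress: σ'_f = σ'_0 + Δσ = 49.181 + 26.388 = 75.569 kPa.
Normally consolidated clay, so the full stress increment lies on the virgin compression line:
S_c = C_c·H/(1+e₀)·log₁₀(σ'_f/σ'_0) = 0.21×6.4/(1+0.98)×log₁₀(75.569/49.181)
    = 0.67879 × 0.18655 = 0.1266 m

S_c ≈ 0.127 m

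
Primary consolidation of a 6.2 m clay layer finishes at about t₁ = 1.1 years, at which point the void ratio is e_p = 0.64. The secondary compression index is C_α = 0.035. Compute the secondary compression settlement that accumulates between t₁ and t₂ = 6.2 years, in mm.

S_s ≈ 99.4 mm

Secondary compression: S_s = C_α·H/(1+e_p)·log₁₀(t₂/t₁)
S_s = 0.035×6.2/(1+0.64)×log₁₀(6.2/1.1)
    = 0.1323 × 0.751 = 0.09937 m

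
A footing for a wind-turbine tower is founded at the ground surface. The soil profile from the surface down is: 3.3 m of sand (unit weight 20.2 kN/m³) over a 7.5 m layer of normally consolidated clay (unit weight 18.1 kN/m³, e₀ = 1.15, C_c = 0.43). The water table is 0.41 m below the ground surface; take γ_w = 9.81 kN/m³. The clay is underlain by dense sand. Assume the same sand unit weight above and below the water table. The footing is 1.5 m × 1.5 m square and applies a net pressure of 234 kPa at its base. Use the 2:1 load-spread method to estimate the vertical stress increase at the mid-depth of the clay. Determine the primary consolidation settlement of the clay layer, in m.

Mid-depth of clay below the ground surface: z = 3.3 + 7.5/2 = 7.05 m.
Total vertical stress at mid-clay: σ_v = 20.2×3.3 + 18.1×3.75 = 134.53 kPa.
Pore pressure: u = 9.81×(7.05 − 0.41) = 65.138 kPa.
Initial effective stress: σ'_0 = σ_v − u = 134.53 − 65.138 = 69.392 kPa.
Stress increase at mid-clay by the 2:1 spreading method:
Δσ = qBL/((B+z)(L+z)) = 234×1.5×1.5/((1.5+7.05)(1.5+7.05)) = 7.2022 kPa
Final effective stress: σ'_f = σ'_0 + Δσ = 69.392 + 7.2022 = 76.594 kPa.
Normally consolidated clay, so the full stress increment lies on the virgin compression line:
S_c = C_c·H/(1+e₀)·log₁₀(σ'_f/σ'_0) = 0.43×7.5/(1+1.15)×log₁₀(76.594/69.392)
    = 1.5 × 0.042885 = 0.06433 m

S_c ≈ 0.0643 m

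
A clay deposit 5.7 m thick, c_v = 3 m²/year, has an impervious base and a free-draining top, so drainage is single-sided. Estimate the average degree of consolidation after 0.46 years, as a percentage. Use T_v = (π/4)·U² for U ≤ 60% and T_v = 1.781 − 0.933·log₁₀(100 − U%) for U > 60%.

U ≈ 23.3 %

Drainage path length: H_d = H = 5.7 m (single drainage).
T_v = c_v·t/H_d² = 3×0.46/5.7² = 0.042475.
T_v = 0.042475 corresponds to the U ≤ 60% branch:
U = √(4T_v/π) = 0.2326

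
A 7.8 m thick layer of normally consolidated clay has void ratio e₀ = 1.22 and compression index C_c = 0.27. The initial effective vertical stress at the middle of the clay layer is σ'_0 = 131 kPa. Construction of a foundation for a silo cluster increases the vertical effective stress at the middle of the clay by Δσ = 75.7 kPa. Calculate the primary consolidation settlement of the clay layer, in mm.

Final effective stress: σ'_f = σ'_0 + Δσ = 131 + 75.7 = 206.7 kPa.
Normally consolidated clay, so the full stress increment lies on the virgin compression line:
S_c = C_c·H/(1+e₀)·log₁₀(σ'_f/σ'_0) = 0.27×7.8/(1+1.22)×log₁₀(206.7/131)
    = 0.94865 × 0.19807 = 0.1879 m

S_c ≈ 188 mm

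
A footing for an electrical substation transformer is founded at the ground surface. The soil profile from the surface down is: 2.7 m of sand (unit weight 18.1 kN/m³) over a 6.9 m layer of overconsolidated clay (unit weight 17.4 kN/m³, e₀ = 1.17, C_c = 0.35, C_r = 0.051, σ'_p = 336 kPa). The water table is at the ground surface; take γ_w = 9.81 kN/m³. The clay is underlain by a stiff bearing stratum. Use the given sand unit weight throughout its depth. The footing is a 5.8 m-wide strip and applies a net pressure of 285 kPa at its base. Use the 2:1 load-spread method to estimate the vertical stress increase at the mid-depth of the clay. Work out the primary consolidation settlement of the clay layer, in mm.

S_c ≈ 94.9 mm

Mid-depth of clay below the ground surface: z = 2.7 + 6.9/2 = 6.15 m.
Total vertical stress at mid-clay: σ_v = 18.1×2.7 + 17.4×3.45 = 108.9 kPa.
Pore pressure: u = 9.81×(6.15 − 0) = 60.332 kPa.
Initial effective stress: σ'_0 = σ_v − u = 108.9 − 60.332 = 48.568 kPa.
Stress increase at mid-clay by the 2:1 spreading method:
Δσ = qB/(B+z) = 285×5.8/(5.8+6.15) = 138.33 kPa
Final effective stress: σ'_f = 48.568 + 138.33 = 186.9 kPa.
σ'_f = 186.9 ≤ σ'_p = 336 kPa, so the clay remains overconsolidated and only the recompression index applies:
S_c = C_r·H/(1+e₀)·log₁₀(σ'_f/σ'_0) = 0.051×6.9/2.17×log₁₀(186.9/48.568)
    = 0.16216 × 0.58526 = 0.09491 m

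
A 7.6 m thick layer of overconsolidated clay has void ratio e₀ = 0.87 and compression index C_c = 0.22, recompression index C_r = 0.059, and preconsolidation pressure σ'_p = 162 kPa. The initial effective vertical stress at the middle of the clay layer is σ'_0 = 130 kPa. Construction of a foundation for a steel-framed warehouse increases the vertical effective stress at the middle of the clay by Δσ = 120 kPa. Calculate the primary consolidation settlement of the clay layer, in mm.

S_c ≈ 191 mm

Final effective stress: σ'_f = 130 + 120 = 250 kPa.
σ'_f = 250 > σ'_p = 162 kPa, so the stress path crosses the preconsolidation pressure — recompression up to σ'_p, then virgin compression beyond:
S_c = H/(1+e₀)·[C_r·log₁₀(σ'_p/σ'_0) + C_c·log₁₀(σ'_f/σ'_p)]
    = 7.6/1.87 × [0.059×log₁₀(162/130) + 0.22×log₁₀(250/162)]
    = 4.0642 × [0.0056387 + 0.041453] = 0.1914 m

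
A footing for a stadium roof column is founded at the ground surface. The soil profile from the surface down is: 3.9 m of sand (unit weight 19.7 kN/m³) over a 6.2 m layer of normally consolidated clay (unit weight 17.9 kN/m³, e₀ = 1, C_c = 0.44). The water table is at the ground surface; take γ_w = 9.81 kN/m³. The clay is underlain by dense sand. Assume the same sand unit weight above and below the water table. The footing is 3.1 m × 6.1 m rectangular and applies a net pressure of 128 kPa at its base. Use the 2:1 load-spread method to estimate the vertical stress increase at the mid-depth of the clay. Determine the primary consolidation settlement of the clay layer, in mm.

Mid-depth of clay below the ground surface: z = 3.9 + 6.2/2 = 7 m.
Total vertical stress at mid-clay: σ_v = 19.7×3.9 + 17.9×3.1 = 132.32 kPa.
Pore pressure: u = 9.81×(7 − 0) = 68.67 kPa.
Initial effective stress: σ'_0 = σ_v − u = 132.32 − 68.67 = 63.65 kPa.
Stress increase at mid-clay by the 2:1 spreading method:
Δσ = qBL/((B+z)(L+z)) = 128×3.1×6.1/((3.1+7)(6.1+7)) = 18.294 kPa
Final effective stress: σ'_f = σ'_0 + Δσ = 63.65 + 18.294 = 81.944 kPa.
Normally consolidated clay, so the full stress increment lies on the virgin compression line:
S_c = C_c·H/(1+e₀)·log₁₀(σ'_f/σ'_0) = 0.44×6.2/(1+1)×log₁₀(81.944/63.65)
    = 1.364 × 0.10972 = 0.1497 m

S_c ≈ 150 mm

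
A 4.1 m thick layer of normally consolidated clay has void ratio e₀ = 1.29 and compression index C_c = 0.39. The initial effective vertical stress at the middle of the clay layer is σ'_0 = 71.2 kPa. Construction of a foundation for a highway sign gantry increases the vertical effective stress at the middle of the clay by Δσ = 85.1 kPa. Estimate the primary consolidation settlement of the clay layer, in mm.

S_c ≈ 238 mm

Final effective stress: σ'_f = σ'_0 + Δσ = 71.2 + 85.1 = 156.3 kPa.
Normally consolidated clay, so the full stress increment lies on the virgin compression line:
S_c = C_c·H/(1+e₀)·log₁₀(σ'_f/σ'_0) = 0.39×4.1/(1+1.29)×log₁₀(156.3/71.2)
    = 0.69825 × 0.34148 = 0.2384 m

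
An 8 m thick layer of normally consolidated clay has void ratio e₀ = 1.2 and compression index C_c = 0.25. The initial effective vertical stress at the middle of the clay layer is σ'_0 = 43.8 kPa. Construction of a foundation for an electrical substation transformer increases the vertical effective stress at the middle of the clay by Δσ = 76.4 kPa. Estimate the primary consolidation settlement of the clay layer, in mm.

S_c ≈ 399 mm

Final effective stress: σ'_f = σ'_0 + Δσ = 43.8 + 76.4 = 120.2 kPa.
Normally consolidated clay, so the full stress increment lies on the virgin compression line:
S_c = C_c·H/(1+e₀)·log₁₀(σ'_f/σ'_0) = 0.25×8/(1+1.2)×log₁₀(120.2/43.8)
    = 0.90909 × 0.43843 = 0.3986 m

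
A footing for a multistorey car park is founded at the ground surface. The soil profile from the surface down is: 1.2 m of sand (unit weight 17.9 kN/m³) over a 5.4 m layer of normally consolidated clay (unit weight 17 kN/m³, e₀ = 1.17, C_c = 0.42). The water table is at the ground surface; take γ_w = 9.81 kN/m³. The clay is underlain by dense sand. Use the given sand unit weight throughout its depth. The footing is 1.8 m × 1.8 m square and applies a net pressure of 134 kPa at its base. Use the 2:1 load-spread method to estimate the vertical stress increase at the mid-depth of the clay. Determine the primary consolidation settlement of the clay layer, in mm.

S_c ≈ 171 mm

Mid-depth of clay below the ground surface: z = 1.2 + 5.4/2 = 3.9 m.
Total vertical stress at mid-clay: σ_v = 17.9×1.2 + 17×2.7 = 67.38 kPa.
Pore pressure: u = 9.81×(3.9 − 0) = 38.259 kPa.
Initial effective stress: σ'_0 = σ_v − u = 67.38 − 38.259 = 29.121 kPa.
Stress increase at mid-clay by the 2:1 spreading method:
Δσ = qBL/((B+z)(L+z)) = 134×1.8×1.8/((1.8+3.9)(1.8+3.9)) = 13.363 kPa
Final effective stress: σ'_f = σ'_0 + Δσ = 29.121 + 13.363 = 42.484 kPa.
Normally consolidated clay, so the full stress increment lies on the virgin compression line:
S_c = C_c·H/(1+e₀)·log₁₀(σ'_f/σ'_0) = 0.42×5.4/(1+1.17)×log₁₀(42.484/29.121)
    = 1.0452 × 0.16402 = 0.1714 m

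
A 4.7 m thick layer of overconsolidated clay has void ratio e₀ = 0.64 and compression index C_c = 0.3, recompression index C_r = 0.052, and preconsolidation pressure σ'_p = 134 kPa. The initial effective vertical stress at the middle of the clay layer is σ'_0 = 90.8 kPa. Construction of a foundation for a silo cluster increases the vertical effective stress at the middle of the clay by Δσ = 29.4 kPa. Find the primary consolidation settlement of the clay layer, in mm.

S_c ≈ 18.2 mm

Final effective stress: σ'_f = 90.8 + 29.4 = 120.2 kPa.
σ'_f = 120.2 ≤ σ'_p = 134 kPa, so the clay remains overconsolidated and only the recompression index applies:
S_c = C_r·H/(1+e₀)·log₁₀(σ'_f/σ'_0) = 0.052×4.7/1.64×log₁₀(120.2/90.8)
    = 0.14903 × 0.12182 = 0.01815 m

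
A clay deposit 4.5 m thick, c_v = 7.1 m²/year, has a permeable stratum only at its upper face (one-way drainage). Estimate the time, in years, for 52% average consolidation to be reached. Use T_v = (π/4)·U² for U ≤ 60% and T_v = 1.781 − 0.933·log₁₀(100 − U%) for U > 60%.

t ≈ 0.606 years

Drainage path length: H_d = H = 4.5 m (single drainage).
U ≤ 60%: T_v = (π/4)·U² = (π/4)×0.52² = 0.21237.
t = T_v·H_d²/c_v = 0.21237×4.5²/7.1 = 0.6057 years.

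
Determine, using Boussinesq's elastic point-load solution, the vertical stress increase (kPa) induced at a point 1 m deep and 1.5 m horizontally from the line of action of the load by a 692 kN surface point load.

Δσ_z ≈ 17.4 kPa

Boussinesq vertical stress below a point load on an elastic half-space:
Δσ_z = 3P/(2πz²) · [1 + (r/z)²]^(−5/2)
r/z = 1.5/1 = 1.5; [1+(r/z)²]^(−5/2) = 0.052516.
Δσ_z = 3×692/(2π×1²) × 0.052516 = 330.41 × 0.052516 = 17.35 kPa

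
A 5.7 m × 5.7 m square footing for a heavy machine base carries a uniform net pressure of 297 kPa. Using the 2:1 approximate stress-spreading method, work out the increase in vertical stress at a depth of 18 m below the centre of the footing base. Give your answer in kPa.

Δσ_z ≈ 17.2 kPa

By the 2:1 method the load spreads at 1 horizontal : 2 vertical, so at depth z the loaded area has grown by z in each plan dimension:
Δσ = qBL/((B+z)(L+z)) = 297×5.7×5.7/((5.7+18)(5.7+18)) = 17.179 kPa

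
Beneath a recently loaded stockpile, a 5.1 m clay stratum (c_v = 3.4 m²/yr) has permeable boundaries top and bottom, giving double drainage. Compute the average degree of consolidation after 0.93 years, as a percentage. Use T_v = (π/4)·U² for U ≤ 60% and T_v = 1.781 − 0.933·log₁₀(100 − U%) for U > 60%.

U ≈ 75.6 %

Drainage path length: H_d = H/2 = 2.55 m (double drainage).
T_v = c_v·t/H_d² = 3.4×0.93/2.55² = 0.48627.
T_v = 0.48627 corresponds to the U > 60% branch:
U = 1 − 10^((1.781 − T_v)/0.933)/100 = 0.7558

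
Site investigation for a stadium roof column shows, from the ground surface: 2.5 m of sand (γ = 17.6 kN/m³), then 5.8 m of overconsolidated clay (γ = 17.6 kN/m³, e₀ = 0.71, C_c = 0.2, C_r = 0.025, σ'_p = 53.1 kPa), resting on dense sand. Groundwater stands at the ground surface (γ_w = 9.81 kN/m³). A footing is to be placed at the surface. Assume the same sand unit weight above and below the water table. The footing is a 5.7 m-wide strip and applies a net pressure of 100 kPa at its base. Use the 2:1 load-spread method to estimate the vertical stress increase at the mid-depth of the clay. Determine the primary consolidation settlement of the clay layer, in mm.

Mid-depth of clay below the ground surface: z = 2.5 + 5.8/2 = 5.4 m.
Total vertical stress at mid-clay: σ_v = 17.6×2.5 + 17.6×2.9 = 95.04 kPa.
Pore pressure: u = 9.81×(5.4 − 0) = 52.974 kPa.
Initial effective stress: σ'_0 = σ_v − u = 95.04 − 52.974 = 42.066 kPa.
Stress increase at mid-clay by the 2:1 spreading method:
Δσ = qB/(B+z) = 100×5.7/(5.7+5.4) = 51.351 kPa
Final effective stress: σ'_f = 42.066 + 51.351 = 93.417 kPa.
σ'_f = 93.417 > σ'_p = 53.1 kPa, so the stress path crosses the preconsolidation pressure — recompression up to σ'_p, then virgin compression beyond:
S_c = H/(1+e₀)·[C_r·log₁₀(σ'_p/σ'_0) + C_c·log₁₀(σ'_f/σ'_p)]
    = 5.8/1.71 × [0.025×log₁₀(53.1/42.066) + 0.2×log₁₀(93.417/53.1)]
    = 3.3918 × [0.0025291 + 0.049066] = 0.175 m

S_c ≈ 175 mm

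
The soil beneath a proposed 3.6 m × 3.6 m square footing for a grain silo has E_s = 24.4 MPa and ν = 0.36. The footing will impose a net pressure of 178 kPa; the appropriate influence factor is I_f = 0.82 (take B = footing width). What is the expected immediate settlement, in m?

Immediate (elastic) settlement: S_e = q·B·(1−ν²)/E_s · I_f.
E_s = 24.4 MPa = 24400 kPa.
S_e = 178 × 3.6 × (1 − 0.36²) / 24400 × 0.82
    = 178 × 3.6 × 0.8704 / 24400 × 0.82
    = 0.01874 m

S_e ≈ 0.0187 m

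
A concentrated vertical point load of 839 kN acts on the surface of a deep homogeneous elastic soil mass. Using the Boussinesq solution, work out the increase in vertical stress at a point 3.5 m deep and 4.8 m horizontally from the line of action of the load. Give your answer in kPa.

Boussinesq vertical stress below a point load on an elastic half-space:
Δσ_z = 3P/(2πz²) · [1 + (r/z)²]^(−5/2)
r/z = 4.8/3.5 = 1.3714; [1+(r/z)²]^(−5/2) = 0.070992.
Δσ_z = 3×839/(2π×3.5²) × 0.070992 = 32.701 × 0.070992 = 2.322 kPa

Δσ_z ≈ 2.32 kPa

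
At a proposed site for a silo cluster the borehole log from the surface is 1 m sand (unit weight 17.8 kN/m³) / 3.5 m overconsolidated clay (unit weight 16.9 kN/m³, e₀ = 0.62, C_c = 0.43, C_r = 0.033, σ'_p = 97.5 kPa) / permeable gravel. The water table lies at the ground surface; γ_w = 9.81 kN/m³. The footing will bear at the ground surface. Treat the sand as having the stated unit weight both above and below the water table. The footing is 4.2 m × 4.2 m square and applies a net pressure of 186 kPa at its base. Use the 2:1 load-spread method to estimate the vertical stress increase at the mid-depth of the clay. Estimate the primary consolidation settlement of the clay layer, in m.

S_c ≈ 0.0454 m

Mid-depth of clay below the ground surface: z = 1 + 3.5/2 = 2.75 m.
Total vertical stress at mid-clay: σ_v = 17.8×1 + 16.9×1.75 = 47.375 kPa.
Pore pressure: u = 9.81×(2.75 − 0) = 26.978 kPa.
Initial effective stress: σ'_0 = σ_v − u = 47.375 − 26.978 = 20.397 kPa.
Stress increase at mid-clay by the 2:1 spreading method:
Δσ = qBL/((B+z)(L+z)) = 186×4.2×4.2/((4.2+2.75)(4.2+2.75)) = 67.927 kPa
Final effective stress: σ'_f = 20.397 + 67.927 = 88.324 kPa.
σ'_f = 88.324 ≤ σ'_p = 97.5 kPa, so the clay remains overconsolidated and only the recompression index applies:
S_c = C_r·H/(1+e₀)·log₁₀(σ'_f/σ'_0) = 0.033×3.5/1.62×log₁₀(88.324/20.397)
    = 0.071296 × 0.63651 = 0.04538 m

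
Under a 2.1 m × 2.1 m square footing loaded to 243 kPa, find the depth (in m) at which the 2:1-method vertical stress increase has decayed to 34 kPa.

z ≈ 3.51 m

2:1 spreading — at depth z the loaded area has grown by z in each plan dimension:
qB²/(B+z)² = Δσ_z ⇒ z = B(√(q/Δσ_z) − 1) = 2.1×(√(243/34) − 1) = 3.514 m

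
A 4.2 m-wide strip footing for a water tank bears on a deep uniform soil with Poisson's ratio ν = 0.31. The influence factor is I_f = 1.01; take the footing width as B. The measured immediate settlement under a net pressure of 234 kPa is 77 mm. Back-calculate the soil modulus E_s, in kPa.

E_s ≈ 11700 kPa

S_e = q·B·(1−ν²)/E_s · I_f  ⇒  E_s = q·B·(1−ν²)·I_f / S_e.
E_s = 234 × 4.2 × 0.9039 × 1.01 / 0.077 = 11650 kPa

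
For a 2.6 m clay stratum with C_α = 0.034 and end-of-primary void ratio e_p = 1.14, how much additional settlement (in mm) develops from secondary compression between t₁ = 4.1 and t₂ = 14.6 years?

Secondary compression: S_s = C_α·H/(1+e_p)·log₁₀(t₂/t₁)
S_s = 0.034×2.6/(1+1.14)×log₁₀(14.6/4.1)
    = 0.04131 × 0.5516 = 0.02278 m

S_s ≈ 22.8 mm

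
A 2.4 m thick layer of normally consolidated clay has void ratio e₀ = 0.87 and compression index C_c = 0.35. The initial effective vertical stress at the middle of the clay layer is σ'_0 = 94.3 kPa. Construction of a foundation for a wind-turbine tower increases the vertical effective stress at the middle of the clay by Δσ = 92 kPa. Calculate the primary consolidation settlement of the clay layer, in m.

Final effective stress: σ'_f = σ'_0 + Δσ = 94.3 + 92 = 186.3 kPa.
Normally consolidated clay, so the full stress increment lies on the virgin compression line:
S_c = C_c·H/(1+e₀)·log₁₀(σ'_f/σ'_0) = 0.35×2.4/(1+0.87)×log₁₀(186.3/94.3)
    = 0.4492 × 0.2957 = 0.1328 m

S_c ≈ 0.133 m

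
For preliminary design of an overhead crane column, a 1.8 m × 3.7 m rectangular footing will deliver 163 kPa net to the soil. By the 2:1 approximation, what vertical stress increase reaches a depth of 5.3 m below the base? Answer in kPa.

Δσ_z ≈ 17 kPa

By the 2:1 method the load spreads at 1 horizontal : 2 vertical, so at depth z the loaded area has grown by z in each plan dimension:
Δσ = qBL/((B+z)(L+z)) = 163×1.8×3.7/((1.8+5.3)(3.7+5.3)) = 16.989 kPa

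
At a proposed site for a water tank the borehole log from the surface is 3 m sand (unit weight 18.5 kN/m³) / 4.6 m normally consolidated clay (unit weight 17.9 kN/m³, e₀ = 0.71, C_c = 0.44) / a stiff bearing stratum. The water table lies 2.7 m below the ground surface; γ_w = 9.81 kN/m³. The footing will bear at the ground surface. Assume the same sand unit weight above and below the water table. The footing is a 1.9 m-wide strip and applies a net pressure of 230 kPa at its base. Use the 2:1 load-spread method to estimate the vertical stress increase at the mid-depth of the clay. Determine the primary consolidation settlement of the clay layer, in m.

Mid-depth of clay below the ground surface: z = 3 + 4.6/2 = 5.3 m.
Total vertical stress at mid-clay: σ_v = 18.5×3 + 17.9×2.3 = 96.67 kPa.
Pore pressure: u = 9.81×(5.3 − 2.7) = 25.506 kPa.
Initial effective stress: σ'_0 = σ_v − u = 96.67 − 25.506 = 71.164 kPa.
Stress increase at mid-clay by the 2:1 spreading method:
Δσ = qB/(B+z) = 230×1.9/(1.9+5.3) = 60.694 kPa
Final effective stress: σ'_f = σ'_0 + Δσ = 71.164 + 60.694 = 131.86 kPa.
Normally consolidated clay, so the full stress increment lies on the virgin compression line:
S_c = C_c·H/(1+e₀)·log₁₀(σ'_f/σ'_0) = 0.44×4.6/(1+0.71)×log₁₀(131.86/71.164)
    = 1.1836 × 0.26785 = 0.317 m

S_c ≈ 0.317 m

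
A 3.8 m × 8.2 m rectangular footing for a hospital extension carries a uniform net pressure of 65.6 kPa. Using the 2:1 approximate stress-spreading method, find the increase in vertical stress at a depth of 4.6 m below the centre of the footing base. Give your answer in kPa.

By the 2:1 method the load spreads at 1 horizontal : 2 vertical, so at depth z the loaded area has grown by z in each plan dimension:
Δσ = qBL/((B+z)(L+z)) = 65.6×3.8×8.2/((3.8+4.6)(8.2+4.6)) = 19.011 kPa

Δσ_z ≈ 19 kPa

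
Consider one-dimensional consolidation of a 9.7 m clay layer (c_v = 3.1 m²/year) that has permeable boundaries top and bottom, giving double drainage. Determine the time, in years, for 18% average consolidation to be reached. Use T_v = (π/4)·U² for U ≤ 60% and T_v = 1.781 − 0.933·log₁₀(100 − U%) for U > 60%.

t ≈ 0.193 years

Drainage path length: H_d = H/2 = 4.85 m (double drainage).
U ≤ 60%: T_v = (π/4)·U² = (π/4)×0.18² = 0.025447.
t = T_v·H_d²/c_v = 0.025447×4.85²/3.1 = 0.1931 years.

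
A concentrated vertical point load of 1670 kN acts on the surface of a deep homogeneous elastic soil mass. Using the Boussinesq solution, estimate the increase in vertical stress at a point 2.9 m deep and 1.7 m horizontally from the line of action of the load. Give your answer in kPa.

Boussinesq vertical stress below a point load on an elastic half-space:
Δσ_z = 3P/(2πz²) · [1 + (r/z)²]^(−5/2)
r/z = 1.7/2.9 = 0.58621; [1+(r/z)²]^(−5/2) = 0.47785.
Δσ_z = 3×1670/(2π×2.9²) × 0.47785 = 94.812 × 0.47785 = 45.31 kPa

Δσ_z ≈ 45.3 kPa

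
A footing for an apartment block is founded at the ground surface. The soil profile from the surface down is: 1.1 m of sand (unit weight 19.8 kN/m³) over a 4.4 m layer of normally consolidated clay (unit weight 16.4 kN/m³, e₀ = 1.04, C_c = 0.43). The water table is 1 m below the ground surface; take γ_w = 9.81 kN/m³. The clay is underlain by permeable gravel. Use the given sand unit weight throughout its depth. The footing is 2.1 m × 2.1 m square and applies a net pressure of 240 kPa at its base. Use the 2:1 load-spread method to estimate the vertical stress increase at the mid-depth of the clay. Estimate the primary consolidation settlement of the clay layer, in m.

Mid-depth of clay below the ground surface: z = 1.1 + 4.4/2 = 3.3 m.
Total vertical stress at mid-clay: σ_v = 19.8×1.1 + 16.4×2.2 = 57.86 kPa.
Pore pressure: u = 9.81×(3.3 − 1) = 22.563 kPa.
Initial effective stress: σ'_0 = σ_v − u = 57.86 − 22.563 = 35.297 kPa.
Stress increase at mid-clay by the 2:1 spreading method:
Δσ = qBL/((B+z)(L+z)) = 240×2.1×2.1/((2.1+3.3)(2.1+3.3)) = 36.296 kPa
Final effective stress: σ'_f = σ'_0 + Δσ = 35.297 + 36.296 = 71.593 kPa.
Normally consolidated clay, so the full stress increment lies on the virgin compression line:
S_c = C_c·H/(1+e₀)·log₁₀(σ'_f/σ'_0) = 0.43×4.4/(1+1.04)×log₁₀(71.593/35.297)
    = 0.92745 × 0.30713 = 0.2848 m

S_c ≈ 0.285 m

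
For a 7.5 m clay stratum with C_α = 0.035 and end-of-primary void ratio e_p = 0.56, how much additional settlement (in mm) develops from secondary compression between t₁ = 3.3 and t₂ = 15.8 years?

S_s ≈ 114 mm

Secondary compression: S_s = C_α·H/(1+e_p)·log₁₀(t₂/t₁)
S_s = 0.035×7.5/(1+0.56)×log₁₀(15.8/3.3)
    = 0.1683 × 0.6801 = 0.1144 m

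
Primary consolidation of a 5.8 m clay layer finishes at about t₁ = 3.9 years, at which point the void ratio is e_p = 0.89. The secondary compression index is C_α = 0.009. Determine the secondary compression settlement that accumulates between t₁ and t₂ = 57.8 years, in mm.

S_s ≈ 32.3 mm

Secondary compression: S_s = C_α·H/(1+e_p)·log₁₀(t₂/t₁)
S_s = 0.009×5.8/(1+0.89)×log₁₀(57.8/3.9)
    = 0.02762 × 1.171 = 0.03234 m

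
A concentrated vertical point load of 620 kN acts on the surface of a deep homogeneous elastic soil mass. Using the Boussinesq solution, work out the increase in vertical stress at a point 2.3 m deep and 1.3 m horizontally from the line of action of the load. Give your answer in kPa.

Boussinesq vertical stress below a point load on an elastic half-space:
Δσ_z = 3P/(2πz²) · [1 + (r/z)²]^(−5/2)
r/z = 1.3/2.3 = 0.56522; [1+(r/z)²]^(−5/2) = 0.50004.
Δσ_z = 3×620/(2π×2.3²) × 0.50004 = 55.96 × 0.50004 = 27.98 kPa

Δσ_z ≈ 28 kPa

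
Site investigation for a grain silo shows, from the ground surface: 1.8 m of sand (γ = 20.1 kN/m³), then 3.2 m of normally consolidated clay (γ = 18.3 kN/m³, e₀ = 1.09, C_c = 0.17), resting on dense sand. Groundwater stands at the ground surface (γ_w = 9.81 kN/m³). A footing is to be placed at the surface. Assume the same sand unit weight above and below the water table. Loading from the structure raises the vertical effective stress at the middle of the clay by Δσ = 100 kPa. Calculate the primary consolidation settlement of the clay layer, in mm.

S_c ≈ 160 mm

Mid-depth of clay below the ground surface: z = 1.8 + 3.2/2 = 3.4 m.
Total vertical stress at mid-clay: σ_v = 20.1×1.8 + 18.3×1.6 = 65.46 kPa.
Pore pressure: u = 9.81×(3.4 − 0) = 33.354 kPa.
Initial effective stress: σ'_0 = σ_v − u = 65.46 − 33.354 = 32.106 kPa.
Final effective stress: σ'_f = σ'_0 + Δσ = 32.106 + 100 = 132.11 kPa.
Normally consolidated clay, so the full stress increment lies on the virgin compression line:
S_c = C_c·H/(1+e₀)·log₁₀(σ'_f/σ'_0) = 0.17×3.2/(1+1.09)×log₁₀(132.11/32.106)
    = 0.26029 × 0.61435 = 0.1599 m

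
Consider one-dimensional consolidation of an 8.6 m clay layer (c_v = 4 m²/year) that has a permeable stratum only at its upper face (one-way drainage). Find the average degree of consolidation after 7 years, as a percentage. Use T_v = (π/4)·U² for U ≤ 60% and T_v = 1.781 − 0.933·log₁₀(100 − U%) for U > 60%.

U ≈ 68.1 %

Drainage path length: H_d = H = 8.6 m (single drainage).
T_v = c_v·t/H_d² = 4×7/8.6² = 0.37858.
T_v = 0.37858 corresponds to the U > 60% branch:
U = 1 − 10^((1.781 − T_v)/0.933)/100 = 0.6815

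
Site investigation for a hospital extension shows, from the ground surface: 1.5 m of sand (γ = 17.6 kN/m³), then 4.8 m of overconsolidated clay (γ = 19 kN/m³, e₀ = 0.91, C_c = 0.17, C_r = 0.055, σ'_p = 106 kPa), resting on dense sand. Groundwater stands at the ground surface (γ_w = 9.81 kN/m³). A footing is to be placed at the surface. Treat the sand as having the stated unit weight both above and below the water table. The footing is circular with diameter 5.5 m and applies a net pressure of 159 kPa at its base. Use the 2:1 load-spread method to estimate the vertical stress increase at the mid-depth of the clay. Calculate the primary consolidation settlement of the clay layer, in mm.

Mid-depth of clay below the ground surface: z = 1.5 + 4.8/2 = 3.9 m.
Total vertical stress at mid-clay: σ_v = 17.6×1.5 + 19×2.4 = 72 kPa.
Pore pressure: u = 9.81×(3.9 − 0) = 38.259 kPa.
Initial effective stress: σ'_0 = σ_v − u = 72 − 38.259 = 33.741 kPa.
Stress increase at mid-clay by the 2:1 spreading method:
Δσ ≈ qD²/(D+z)² = 159×5.5²/(5.5+3.9)² = 54.434 kPa
Final effective stress: σ'_f = 33.741 + 54.434 = 88.175 kPa.
σ'_f = 88.175 ≤ σ'_p = 106 kPa, so the clay remains overconsolidated and only the recompression index applies:
S_c = C_r·H/(1+e₀)·log₁₀(σ'_f/σ'_0) = 0.055×4.8/1.91×log₁₀(88.175/33.741)
    = 0.13822 × 0.41719 = 0.05766 m

S_c ≈ 57.7 mm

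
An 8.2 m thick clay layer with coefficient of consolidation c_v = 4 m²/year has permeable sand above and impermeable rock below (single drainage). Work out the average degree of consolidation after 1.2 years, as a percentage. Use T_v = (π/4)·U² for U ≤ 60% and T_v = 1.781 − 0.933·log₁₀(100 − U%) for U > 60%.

U ≈ 30.1 %

Drainage path length: H_d = H = 8.2 m (single drainage).
T_v = c_v·t/H_d² = 4×1.2/8.2² = 0.071386.
T_v = 0.071386 corresponds to the U ≤ 60% branch:
U = √(4T_v/π) = 0.3015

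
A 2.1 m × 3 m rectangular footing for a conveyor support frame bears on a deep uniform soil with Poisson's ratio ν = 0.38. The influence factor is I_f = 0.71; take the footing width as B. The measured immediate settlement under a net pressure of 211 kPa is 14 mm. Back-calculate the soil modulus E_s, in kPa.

E_s ≈ 19200 kPa

S_e = q·B·(1−ν²)/E_s · I_f  ⇒  E_s = q·B·(1−ν²)·I_f / S_e.
E_s = 211 × 2.1 × 0.8556 × 0.71 / 0.014 = 19230 kPa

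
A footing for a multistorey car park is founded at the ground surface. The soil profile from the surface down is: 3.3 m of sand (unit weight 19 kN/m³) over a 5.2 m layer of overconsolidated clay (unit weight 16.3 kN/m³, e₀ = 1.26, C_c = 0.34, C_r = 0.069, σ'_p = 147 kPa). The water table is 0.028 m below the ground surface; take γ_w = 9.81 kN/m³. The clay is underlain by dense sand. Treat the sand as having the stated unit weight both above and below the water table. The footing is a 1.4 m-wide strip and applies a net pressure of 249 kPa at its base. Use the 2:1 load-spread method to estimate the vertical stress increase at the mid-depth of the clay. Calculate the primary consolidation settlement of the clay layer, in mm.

S_c ≈ 48 mm

Mid-depth of clay below the ground surface: z = 3.3 + 5.2/2 = 5.9 m.
Total vertical stress at mid-clay: σ_v = 19×3.3 + 16.3×2.6 = 105.08 kPa.
Pore pressure: u = 9.81×(5.9 − 0.028) = 57.604 kPa.
Initial effective stress: σ'_0 = σ_v − u = 105.08 − 57.604 = 47.476 kPa.
Stress increase at mid-clay by the 2:1 spreading method:
Δσ = qB/(B+z) = 249×1.4/(1.4+5.9) = 47.753 kPa
Final effective stress: σ'_f = 47.476 + 47.753 = 95.229 kPa.
σ'_f = 95.229 ≤ σ'_p = 147 kPa, so the clay remains overconsolidated and only the recompression index applies:
S_c = C_r·H/(1+e₀)·log₁₀(σ'_f/σ'_0) = 0.069×5.2/2.26×log₁₀(95.229/47.476)
    = 0.15876 × 0.3023 = 0.04799 m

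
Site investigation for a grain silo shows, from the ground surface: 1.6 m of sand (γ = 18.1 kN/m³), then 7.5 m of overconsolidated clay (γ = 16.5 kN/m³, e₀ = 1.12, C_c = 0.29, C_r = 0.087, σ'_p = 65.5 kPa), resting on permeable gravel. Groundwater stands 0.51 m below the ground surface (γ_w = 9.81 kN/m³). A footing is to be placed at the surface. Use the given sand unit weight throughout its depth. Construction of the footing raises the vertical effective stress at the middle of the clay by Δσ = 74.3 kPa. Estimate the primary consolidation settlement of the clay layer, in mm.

Mid-depth of clay below the ground surface: z = 1.6 + 7.5/2 = 5.35 m.
Total vertical stress at mid-clay: σ_v = 18.1×1.6 + 16.5×3.75 = 90.835 kPa.
Pore pressure: u = 9.81×(5.35 − 0.51) = 47.48 kPa.
Initial effective stress: σ'_0 = σ_v − u = 90.835 − 47.48 = 43.355 kPa.
Final effective stress: σ'_f = 43.355 + 74.3 = 117.66 kPa.
σ'_f = 117.66 > σ'_p = 65.5 kPa, so the stress path crosses the preconsolidation pressure — recompression up to σ'_p, then virgin compression beyond:
S_c = H/(1+e₀)·[C_r·log₁₀(σ'_p/σ'_0) + C_c·log₁₀(σ'_f/σ'_p)]
    = 7.5/2.12 × [0.087×log₁₀(65.5/43.355) + 0.29×log₁₀(117.66/65.5)]
    = 3.5377 × [0.015591 + 0.073772] = 0.3161 m

S_c ≈ 316 mm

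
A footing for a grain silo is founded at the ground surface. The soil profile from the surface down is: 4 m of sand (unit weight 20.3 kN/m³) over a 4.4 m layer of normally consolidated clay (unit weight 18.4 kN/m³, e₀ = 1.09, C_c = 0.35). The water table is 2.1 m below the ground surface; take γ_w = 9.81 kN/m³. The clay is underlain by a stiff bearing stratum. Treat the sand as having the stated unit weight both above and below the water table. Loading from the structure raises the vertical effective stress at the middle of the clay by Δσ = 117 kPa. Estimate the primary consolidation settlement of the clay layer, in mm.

Mid-depth of clay below the ground surface: z = 4 + 4.4/2 = 6.2 m.
Total vertical stress at mid-clay: σ_v = 20.3×4 + 18.4×2.2 = 121.68 kPa.
Pore pressure: u = 9.81×(6.2 − 2.1) = 40.221 kPa.
Initial effective stress: σ'_0 = σ_v − u = 121.68 − 40.221 = 81.459 kPa.
Final effective stress: σ'_f = σ'_0 + Δσ = 81.459 + 117 = 198.46 kPa.
Normally consolidated clay, so the full stress increment lies on the virgin compression line:
S_c = C_c·H/(1+e₀)·log₁₀(σ'_f/σ'_0) = 0.35×4.4/(1+1.09)×log₁₀(198.46/81.459)
    = 0.73684 × 0.38673 = 0.285 m

S_c ≈ 285 mm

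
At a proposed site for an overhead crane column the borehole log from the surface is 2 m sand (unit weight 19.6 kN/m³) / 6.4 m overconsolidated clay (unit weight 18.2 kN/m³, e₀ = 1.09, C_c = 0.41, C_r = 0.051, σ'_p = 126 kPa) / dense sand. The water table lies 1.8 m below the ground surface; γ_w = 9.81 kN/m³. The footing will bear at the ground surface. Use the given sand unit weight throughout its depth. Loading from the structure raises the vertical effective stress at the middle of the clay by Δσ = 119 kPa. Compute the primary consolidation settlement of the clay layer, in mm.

S_c ≈ 250 mm

Mid-depth of clay below the ground surface: z = 2 + 6.4/2 = 5.2 m.
Total vertical stress at mid-clay: σ_v = 19.6×2 + 18.2×3.2 = 97.44 kPa.
Pore pressure: u = 9.81×(5.2 − 1.8) = 33.354 kPa.
Initial effective stress: σ'_0 = σ_v − u = 97.44 − 33.354 = 64.086 kPa.
Final effective stress: σ'_f = 64.086 + 119 = 183.09 kPa.
σ'_f = 183.09 > σ'_p = 126 kPa, so the stress path crosses the preconsolidation pressure — recompression up to σ'_p, then virgin compression beyond:
S_c = H/(1+e₀)·[C_r·log₁₀(σ'_p/σ'_0) + C_c·log₁₀(σ'_f/σ'_p)]
    = 6.4/2.09 × [0.051×log₁₀(126/64.086) + 0.41×log₁₀(183.09/126)]
    = 3.0622 × [0.014974 + 0.066541] = 0.2496 m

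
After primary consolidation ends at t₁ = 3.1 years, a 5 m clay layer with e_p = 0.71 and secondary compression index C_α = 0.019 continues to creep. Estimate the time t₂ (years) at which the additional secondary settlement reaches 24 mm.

S_s = C_α·H/(1+e_p)·log₁₀(t₂/t₁) ⇒ log₁₀(t₂/t₁) = S_s·(1+e_p)/(C_α·H).
log₁₀(t₂/t₁) = 0.024 × (1+0.71) / (0.019×5) = 0.432
t₂ = t₁ × 10^0.432 = 3.1 × 2.704 = 8.382 years

t₂ ≈ 8.38 years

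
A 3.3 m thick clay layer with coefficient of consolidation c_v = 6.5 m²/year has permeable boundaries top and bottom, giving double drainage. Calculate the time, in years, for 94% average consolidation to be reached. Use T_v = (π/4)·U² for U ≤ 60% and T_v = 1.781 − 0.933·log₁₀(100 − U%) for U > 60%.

t ≈ 0.442 years

Drainage path length: H_d = H/2 = 1.65 m (double drainage).
U > 60%: T_v = 1.781 − 0.933·log₁₀(100 − 94) = 1.055.
t = T_v·H_d²/c_v = 1.055×1.65²/6.5 = 0.4419 years.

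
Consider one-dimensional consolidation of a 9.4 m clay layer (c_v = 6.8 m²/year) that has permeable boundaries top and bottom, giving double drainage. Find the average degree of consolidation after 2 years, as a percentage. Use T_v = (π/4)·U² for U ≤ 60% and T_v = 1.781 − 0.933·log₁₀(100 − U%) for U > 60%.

Drainage path length: H_d = H/2 = 4.7 m (double drainage).
T_v = c_v·t/H_d² = 6.8×2/4.7² = 0.61566.
T_v = 0.61566 corresponds to the U > 60% branch:
U = 1 − 10^((1.781 − T_v)/0.933)/100 = 0.8226

U ≈ 82.3 %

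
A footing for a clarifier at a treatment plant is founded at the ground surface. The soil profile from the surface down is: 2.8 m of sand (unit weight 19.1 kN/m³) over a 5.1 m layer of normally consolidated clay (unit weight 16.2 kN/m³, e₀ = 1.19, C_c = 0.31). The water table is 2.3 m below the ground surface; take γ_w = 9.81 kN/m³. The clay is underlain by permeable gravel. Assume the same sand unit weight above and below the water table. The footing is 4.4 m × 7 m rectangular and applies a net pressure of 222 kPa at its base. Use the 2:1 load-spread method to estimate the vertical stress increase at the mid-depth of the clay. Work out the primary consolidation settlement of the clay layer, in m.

Mid-depth of clay below the ground surface: z = 2.8 + 5.1/2 = 5.35 m.
Total vertical stress at mid-clay: σ_v = 19.1×2.8 + 16.2×2.55 = 94.79 kPa.
Pore pressure: u = 9.81×(5.35 − 2.3) = 29.921 kPa.
Initial effective stress: σ'_0 = σ_v − u = 94.79 − 29.921 = 64.869 kPa.
Stress increase at mid-clay by the 2:1 spreading method:
Δσ = qBL/((B+z)(L+z)) = 222×4.4×7/((4.4+5.35)(7+5.35)) = 56.785 kPa
Final effective stress: σ'_f = σ'_0 + Δσ = 64.869 + 56.785 = 121.65 kPa.
Normally consolidated clay, so the full stress increment lies on the virgin compression line:
S_c = C_c·H/(1+e₀)·log₁₀(σ'_f/σ'_0) = 0.31×5.1/(1+1.19)×log₁₀(121.65/64.869)
    = 0.72192 × 0.27307 = 0.1971 m

S_c ≈ 0.197 m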